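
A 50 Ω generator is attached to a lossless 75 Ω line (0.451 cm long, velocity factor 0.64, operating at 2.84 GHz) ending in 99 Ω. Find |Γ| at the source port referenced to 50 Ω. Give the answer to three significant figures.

|Γ| ≈ 0.304

λ = v/f = 0.64·c / 2.84 GHz = 0.0676 m
βl = 2π·l/λ = 2π × 0.0667 = 24°
tan(βl) = 0.446
Z_in = Z_0·(Z_L + jZ_0·tanβl)/(Z_0 + jZ_L·tanβl) = 88.2 − j18.4 Ω
Γ_s = (Z_in − Z_s)/(Z_in + Z_s) = (38.2 − j18.4)/(138 − j18.4), |Γ_s| = 0.304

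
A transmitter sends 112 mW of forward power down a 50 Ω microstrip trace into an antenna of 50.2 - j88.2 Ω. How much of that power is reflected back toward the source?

P_reflected ≈ 48.9 mW

|Γ| = |(0.2 − j88.2)/(100.2 − j88.2)| = 0.661
|Γ|² = 0.437
P_refl = |Γ|²·P_inc = 48.9 mW, P_del = (1 − |Γ|²)·P_inc = 63.1 mW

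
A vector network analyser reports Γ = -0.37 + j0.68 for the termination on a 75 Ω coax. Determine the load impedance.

Z_L ≈ 12.8 + j43.6 Ω

Z_L = Z_0·(1 + Γ)/(1 − Γ) = 75·(0.63 + j0.68)/(1.37 − j0.68)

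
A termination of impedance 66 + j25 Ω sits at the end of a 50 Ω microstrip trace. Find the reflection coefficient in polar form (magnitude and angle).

Γ = (Z_L − Z_0)/(Z_L + Z_0) = (16 + j25)/(116 + j25)
|Γ| = 29.7/119 = 0.25

Γ ≈ 0.25 ∠ 45.2°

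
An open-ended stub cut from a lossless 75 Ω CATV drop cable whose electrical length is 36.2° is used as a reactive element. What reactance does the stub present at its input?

X_in ≈ -102 Ω (capacitive)

tan(βl) = 0.732
For an open-ended stub, Z_in = −jZ_0·cot(βl) = −jZ_0/tan(βl)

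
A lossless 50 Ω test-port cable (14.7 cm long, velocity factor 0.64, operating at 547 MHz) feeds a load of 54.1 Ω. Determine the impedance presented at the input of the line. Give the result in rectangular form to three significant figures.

λ = v/f = 0.64·c / 547 MHz = 0.351 m
βl = 2π·l/λ = 2π × 0.419 = 151°
tan(βl) = tan(151°) = -0.56
Z_in = Z_0·(Z_L + jZ_0·tanβl)/(Z_0 + jZ_L·tanβl)
     = 50·(54.1 − j28)/(50 − j30.3)

Z_in ≈ 52 + j3.5 Ω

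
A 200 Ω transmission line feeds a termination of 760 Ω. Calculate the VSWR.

Γ = (760 − 200)/(760 + 200) = 0.583
VSWR = (1 + 0.583)/(1 − 0.583)

VSWR ≈ 3.8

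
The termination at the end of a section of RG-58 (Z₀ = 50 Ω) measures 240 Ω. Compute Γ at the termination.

Γ = (Z_L − Z_0)/(Z_L + Z_0) = (240 − 50)/(240 + 50) = 190/290

Γ = 0.655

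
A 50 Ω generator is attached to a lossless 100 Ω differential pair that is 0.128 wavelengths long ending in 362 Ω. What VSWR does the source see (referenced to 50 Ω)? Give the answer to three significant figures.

βl = 2π × 0.128 = 46.1°
tan(βl) = 1.04
Z_in = Z_0·(Z_L + jZ_0·tanβl)/(Z_0 + jZ_L·tanβl) = 49.7 − j83.1 Ω
Γ_s = (Z_in − Z_s)/(Z_in + Z_s) = (-0.277 − j83.1)/(99.7 − j83.1), |Γ_s| = 0.64
VSWR = (1 + |Γ_s|)/(1 − |Γ_s|)

VSWR ≈ 4.56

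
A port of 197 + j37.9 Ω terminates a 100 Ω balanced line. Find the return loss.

Γ = (97 + j37.9)/(297 + j37.9), |Γ| = 0.348
RL = −20·log₁₀|Γ| = −20·log₁₀(0.348)

RL ≈ 9.17 dB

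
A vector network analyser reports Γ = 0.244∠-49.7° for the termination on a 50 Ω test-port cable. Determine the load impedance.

Z_L ≈ 63.2 − j25 Ω

Z_L = Z_0·(1 + Γ)/(1 − Γ) = 50·(1.16 − j0.186)/(0.842 + j0.186)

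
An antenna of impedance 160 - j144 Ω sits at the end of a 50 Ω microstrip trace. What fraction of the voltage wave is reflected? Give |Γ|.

|Γ| ≈ 0.712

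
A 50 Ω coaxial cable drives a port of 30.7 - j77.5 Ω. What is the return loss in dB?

Γ = (-19.3 − j77.5)/(80.7 − j77.5), |Γ| = 0.714
RL = −20·log₁₀|Γ| = −20·log₁₀(0.714)

RL ≈ 2.93 dB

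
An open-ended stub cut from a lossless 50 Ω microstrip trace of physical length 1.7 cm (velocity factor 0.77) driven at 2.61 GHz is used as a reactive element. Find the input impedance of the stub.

λ = v/f = 0.77·c / 2.61 GHz = 0.0885 m
βl = 2π·l/λ = 2π × 0.192 = 69.1°
tan(βl) = 2.63
For an open-ended stub, Z_in = −jZ_0·cot(βl) = −jZ_0/tan(βl)

Z_in ≈ −j19 Ω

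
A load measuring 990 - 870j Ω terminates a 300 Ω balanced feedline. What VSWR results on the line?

Γ = (Z_L − Z_0)/(Z_L + Z_0) = (690 − j870)/(1290 − j870)
|Γ| = 1110/1560 = 0.714
VSWR = (1 + |Γ|)/(1 − |Γ|) = 1.71/0.286

VSWR ≈ 5.98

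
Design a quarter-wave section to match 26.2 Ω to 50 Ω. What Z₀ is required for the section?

Z_qwt ≈ 36.2 Ω

Z_qwt = √(Z_0·R_L) = √(50 × 26.2) = √1310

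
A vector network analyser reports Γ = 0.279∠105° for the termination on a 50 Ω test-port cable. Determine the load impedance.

Z_L = Z_0·(1 + Γ)/(1 − Γ) = 50·(0.928 + j0.269)/(1.07 − j0.269)

Z_L ≈ 37.7 + j22 Ω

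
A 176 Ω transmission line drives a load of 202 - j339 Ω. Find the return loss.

RL ≈ 3.48 dB

Γ = (26 − j339)/(378 − j339), |Γ| = 0.67
RL = −20·log₁₀|Γ| = −20·log₁₀(0.67)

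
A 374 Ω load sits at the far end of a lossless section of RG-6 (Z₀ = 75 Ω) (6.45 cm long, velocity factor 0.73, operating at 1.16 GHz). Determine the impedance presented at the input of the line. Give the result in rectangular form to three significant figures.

λ = v/f = 0.73·c / 1.16 GHz = 0.189 m
βl = 2π·l/λ = 2π × 0.342 = 123°
tan(βl) = tan(123°) = -1.54
Z_in = Z_0·(Z_L + jZ_0·tanβl)/(Z_0 + jZ_L·tanβl)
     = 75·(374 − j116)/(75 − j576)

Z_in ≈ 21 + j46 Ω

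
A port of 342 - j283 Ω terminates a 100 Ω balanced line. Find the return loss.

RL ≈ 2.98 dB

Γ = (242 − j283)/(442 − j283), |Γ| = 0.709
RL = −20·log₁₀|Γ| = −20·log₁₀(0.709)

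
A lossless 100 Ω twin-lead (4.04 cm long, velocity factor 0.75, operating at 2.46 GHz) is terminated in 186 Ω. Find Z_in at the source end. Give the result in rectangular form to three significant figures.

Z_in ≈ 141 + j62.5 Ω

λ = v/f = 0.75·c / 2.46 GHz = 0.0915 m
βl = 2π·l/λ = 2π × 0.442 = 159°
tan(βl) = tan(159°) = -0.384
Z_in = Z_0·(Z_L + jZ_0·tanβl)/(Z_0 + jZ_L·tanβl)
     = 100·(186 − j38.4)/(100 − j71.3)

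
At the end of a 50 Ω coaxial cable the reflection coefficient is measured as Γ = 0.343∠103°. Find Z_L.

Z_L = Z_0·(1 + Γ)/(1 − Γ) = 50·(0.923 + j0.334)/(1.08 − j0.334)

Z_L ≈ 34.7 + j26.3 Ω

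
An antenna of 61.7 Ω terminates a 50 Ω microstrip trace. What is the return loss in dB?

Γ = (61.7 − 50)/(61.7 + 50) = 0.105
RL = −20·log₁₀|Γ| = −20·log₁₀(0.105)

RL ≈ 19.6 dB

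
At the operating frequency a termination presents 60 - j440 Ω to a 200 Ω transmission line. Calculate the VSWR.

VSWR ≈ 19.7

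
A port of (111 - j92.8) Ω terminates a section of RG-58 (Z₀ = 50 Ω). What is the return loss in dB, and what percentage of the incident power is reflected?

RL ≈ 4.47 dB; 35.7% of incident power reflected

Γ = (61 − j92.8)/(161 − j92.8), |Γ| = 0.598
RL = −20·log₁₀(0.598) = 4.47 dB
P_refl/P_inc = |Γ|² = 0.357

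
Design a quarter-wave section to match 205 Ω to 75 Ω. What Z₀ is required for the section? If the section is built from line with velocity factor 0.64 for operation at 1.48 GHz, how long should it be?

Z_qwt = √(Z_0·R_L) = √(75 × 205) = √15380
λ = 0.64·c/f = 0.13 m, so l = λ/4 = 0.0324 m

Z_qwt ≈ 124 Ω; length ≈ 3.24 cm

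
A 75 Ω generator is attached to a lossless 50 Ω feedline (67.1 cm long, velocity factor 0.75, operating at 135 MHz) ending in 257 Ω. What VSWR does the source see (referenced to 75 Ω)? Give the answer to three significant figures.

VSWR ≈ 4.87

λ = v/f = 0.75·c / 135 MHz = 1.67 m
βl = 2π·l/λ = 2π × 0.403 = 145°
tan(βl) = -0.702
Z_in = Z_0·(Z_L + jZ_0·tanβl)/(Z_0 + jZ_L·tanβl) = 27.4 + j63.7 Ω
Γ_s = (Z_in − Z_s)/(Z_in + Z_s) = (-47.6 + j63.7)/(102 + j63.7), |Γ_s| = 0.659
VSWR = (1 + |Γ_s|)/(1 − |Γ_s|)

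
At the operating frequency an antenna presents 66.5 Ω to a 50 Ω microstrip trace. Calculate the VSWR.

VSWR ≈ 1.33

For a purely resistive load, VSWR = R_L/Z_0 or Z_0/R_L (whichever > 1) = 66.5/50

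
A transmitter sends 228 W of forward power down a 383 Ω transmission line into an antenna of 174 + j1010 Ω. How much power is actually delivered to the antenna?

|Γ| = |(-209 + j1010)/(557 + j1010)| = 0.894
|Γ|² = 0.8
P_refl = |Γ|²·P_inc = 182 W, P_del = (1 − |Γ|²)·P_inc = 45.7 W

P_delivered ≈ 45.7 W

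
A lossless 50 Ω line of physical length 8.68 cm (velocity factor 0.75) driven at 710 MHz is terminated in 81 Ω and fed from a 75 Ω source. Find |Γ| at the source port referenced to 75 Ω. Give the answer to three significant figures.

|Γ| ≈ 0.413

λ = v/f = 0.75·c / 710 MHz = 0.317 m
βl = 2π·l/λ = 2π × 0.274 = 98.6°
tan(βl) = -6.61
Z_in = Z_0·(Z_L + jZ_0·tanβl)/(Z_0 + jZ_L·tanβl) = 31.3 + j4.64 Ω
Γ_s = (Z_in − Z_s)/(Z_in + Z_s) = (-43.7 + j4.64)/(106 + j4.64), |Γ_s| = 0.413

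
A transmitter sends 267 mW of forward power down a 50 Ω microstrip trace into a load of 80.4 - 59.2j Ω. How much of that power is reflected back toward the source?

|Γ| = |(30.4 − j59.2)/(130.4 − j59.2)| = 0.465
|Γ|² = 0.216
P_refl = |Γ|²·P_inc = 57.7 mW, P_del = (1 − |Γ|²)·P_inc = 209 mW

P_reflected ≈ 57.7 mW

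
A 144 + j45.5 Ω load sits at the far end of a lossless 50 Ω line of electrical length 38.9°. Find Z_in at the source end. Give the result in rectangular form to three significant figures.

tan(βl) = tan(38.9°) = 0.807
Z_in = Z_0·(Z_L + jZ_0·tanβl)/(Z_0 + jZ_L·tanβl)
     = 50·(144 + j85.8)/(13.3 + j116)

Z_in ≈ 43.5 − j57 Ω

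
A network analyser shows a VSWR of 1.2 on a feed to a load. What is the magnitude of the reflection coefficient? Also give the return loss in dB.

|Γ| ≈ 0.0909; return loss ≈ 20.8 dB

|Γ| = (S − 1)/(S + 1) = (1.2 − 1)/(1.2 + 1) = 0.2/2.2
RL = −20·log₁₀|Γ| = −20·log₁₀(0.0909)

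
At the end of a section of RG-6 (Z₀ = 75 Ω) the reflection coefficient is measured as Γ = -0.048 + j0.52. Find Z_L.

Z_L ≈ 39.9 + j57 Ω

Z_L = Z_0·(1 + Γ)/(1 − Γ) = 75·(0.952 + j0.52)/(1.05 − j0.52)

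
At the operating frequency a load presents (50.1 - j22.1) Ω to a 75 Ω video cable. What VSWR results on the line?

Γ = (Z_L − Z_0)/(Z_L + Z_0) = (-24.9 − j22.1)/(125.1 − j22.1)
|Γ| = 33.3/127 = 0.262
VSWR = (1 + |Γ|)/(1 − |Γ|) = 1.26/0.738

VSWR ≈ 1.71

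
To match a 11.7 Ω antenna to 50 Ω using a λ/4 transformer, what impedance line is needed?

Z_qwt ≈ 24.2 Ω

Z_qwt = √(Z_0·R_L) = √(50 × 11.7) = √585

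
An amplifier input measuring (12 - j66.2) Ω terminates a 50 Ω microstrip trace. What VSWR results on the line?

Γ = (Z_L − Z_0)/(Z_L + Z_0) = (-38 − j66.2)/(62 − j66.2)
|Γ| = 76.3/90.7 = 0.842
VSWR = (1 + |Γ|)/(1 − |Γ|) = 1.84/0.158

VSWR ≈ 11.6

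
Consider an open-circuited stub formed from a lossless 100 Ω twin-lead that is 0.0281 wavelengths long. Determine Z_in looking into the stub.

Z_in ≈ −j560 Ω

βl = 2π × 0.0281 = 10.1°
tan(βl) = 0.178
For an open-circuited stub, Z_in = −jZ_0·cot(βl) = −jZ_0/tan(βl)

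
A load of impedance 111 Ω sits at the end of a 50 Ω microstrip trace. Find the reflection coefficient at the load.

Γ = 0.379

Γ = (Z_L − Z_0)/(Z_L + Z_0) = (111 − 50)/(111 + 50) = 61/161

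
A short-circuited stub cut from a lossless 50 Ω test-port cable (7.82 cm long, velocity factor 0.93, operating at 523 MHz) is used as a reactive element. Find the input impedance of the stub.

Z_in ≈ +j65.8 Ω

λ = v/f = 0.93·c / 523 MHz = 0.533 m
βl = 2π·l/λ = 2π × 0.147 = 52.8°
tan(βl) = 1.32
For a short-circuited stub, Z_in = jZ_0·tan(βl)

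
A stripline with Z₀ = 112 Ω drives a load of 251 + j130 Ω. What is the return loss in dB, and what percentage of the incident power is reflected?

Γ = (139 + j130)/(363 + j130), |Γ| = 0.494
RL = −20·log₁₀(0.494) = 6.13 dB
P_refl/P_inc = |Γ|² = 0.244

RL ≈ 6.13 dB; 24.4% of incident power reflected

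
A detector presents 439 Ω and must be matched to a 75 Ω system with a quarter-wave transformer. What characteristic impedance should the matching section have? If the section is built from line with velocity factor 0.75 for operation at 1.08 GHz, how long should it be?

Z_qwt ≈ 181 Ω; length ≈ 5.21 cm

Z_qwt = √(Z_0·R_L) = √(75 × 439) = √32920
λ = 0.75·c/f = 0.208 m, so l = λ/4 = 0.0521 m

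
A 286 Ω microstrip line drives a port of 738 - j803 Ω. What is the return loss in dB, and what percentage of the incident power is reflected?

Γ = (452 − j803)/(1024 − j803), |Γ| = 0.708
RL = −20·log₁₀(0.708) = 3 dB
P_refl/P_inc = |Γ|² = 0.501

RL ≈ 3 dB; 50.1% of incident power reflected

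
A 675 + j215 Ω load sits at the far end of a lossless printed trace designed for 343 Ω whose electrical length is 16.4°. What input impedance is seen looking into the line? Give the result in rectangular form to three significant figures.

Z_in ≈ 733 − j133 Ω

tan(βl) = tan(16.4°) = 0.294
Z_in = Z_0·(Z_L + jZ_0·tanβl)/(Z_0 + jZ_L·tanβl)
     = 343·(675 + j316)/(280 + j199)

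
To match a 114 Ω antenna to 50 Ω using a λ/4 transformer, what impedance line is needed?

Z_qwt = √(Z_0·R_L) = √(50 × 114) = √5700

Z_qwt ≈ 75.5 Ω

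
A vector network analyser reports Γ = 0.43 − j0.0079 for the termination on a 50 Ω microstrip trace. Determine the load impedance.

Z_L = Z_0·(1 + Γ)/(1 − Γ) = 50·(1.43 − j0.0079)/(0.57 + j0.0079)

Z_L ≈ 125 − j2.43 Ω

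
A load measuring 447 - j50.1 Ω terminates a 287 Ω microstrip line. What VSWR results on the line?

Γ = (Z_L − Z_0)/(Z_L + Z_0) = (160 − j50.1)/(734 − j50.1)
|Γ| = 168/736 = 0.228
VSWR = (1 + |Γ|)/(1 − |Γ|) = 1.23/0.772

VSWR ≈ 1.59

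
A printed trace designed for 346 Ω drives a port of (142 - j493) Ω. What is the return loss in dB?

RL ≈ 2.28 dB

Γ = (-204 − j493)/(488 − j493), |Γ| = 0.769
RL = −20·log₁₀|Γ| = −20·log₁₀(0.769)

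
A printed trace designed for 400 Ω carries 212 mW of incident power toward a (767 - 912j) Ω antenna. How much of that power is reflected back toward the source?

|Γ| = |(367 − j912)/(1167 − j912)| = 0.664
|Γ|² = 0.441
P_refl = |Γ|²·P_inc = 93.4 mW, P_del = (1 − |Γ|²)·P_inc = 119 mW

P_reflected ≈ 93.4 mW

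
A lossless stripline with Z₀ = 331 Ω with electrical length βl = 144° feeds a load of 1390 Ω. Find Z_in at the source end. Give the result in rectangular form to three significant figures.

tan(βl) = tan(144°) = -0.727
Z_in = Z_0·(Z_L + jZ_0·tanβl)/(Z_0 + jZ_L·tanβl)
     = 331·(1390 − j240)/(331 − j1010)

Z_in ≈ 206 + j388 Ω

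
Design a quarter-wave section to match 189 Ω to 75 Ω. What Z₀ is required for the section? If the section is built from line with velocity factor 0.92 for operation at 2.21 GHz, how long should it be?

Z_qwt ≈ 119 Ω; length ≈ 3.12 cm

Z_qwt = √(Z_0·R_L) = √(75 × 189) = √14180
λ = 0.92·c/f = 0.125 m, so l = λ/4 = 0.0312 m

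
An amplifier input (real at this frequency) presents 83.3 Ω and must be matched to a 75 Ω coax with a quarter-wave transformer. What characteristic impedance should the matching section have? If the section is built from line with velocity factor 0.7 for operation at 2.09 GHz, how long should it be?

Z_qwt = √(Z_0·R_L) = √(75 × 83.3) = √6248
λ = 0.7·c/f = 0.1 m, so l = λ/4 = 0.0251 m

Z_qwt ≈ 79 Ω; length ≈ 2.51 cm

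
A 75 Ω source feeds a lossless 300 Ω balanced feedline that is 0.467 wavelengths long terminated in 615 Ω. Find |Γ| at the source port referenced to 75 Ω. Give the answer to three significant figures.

βl = 2π × 0.467 = 168°
tan(βl) = -0.21
Z_in = Z_0·(Z_L + jZ_0·tanβl)/(Z_0 + jZ_L·tanβl) = 542 + j170 Ω
Γ_s = (Z_in − Z_s)/(Z_in + Z_s) = (467 + j170)/(617 + j170), |Γ_s| = 0.776

|Γ| ≈ 0.776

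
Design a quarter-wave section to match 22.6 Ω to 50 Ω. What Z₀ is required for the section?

Z_qwt = √(Z_0·R_L) = √(50 × 22.6) = √1130

Z_qwt ≈ 33.6 Ω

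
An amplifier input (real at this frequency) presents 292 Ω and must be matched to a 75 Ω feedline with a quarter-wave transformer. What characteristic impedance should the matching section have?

Z_qwt = √(Z_0·R_L) = √(75 × 292) = √21900

Z_qwt ≈ 148 Ω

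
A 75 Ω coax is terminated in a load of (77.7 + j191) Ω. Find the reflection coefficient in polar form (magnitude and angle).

Γ ≈ 0.781 ∠ 37.8°

Γ = (Z_L − Z_0)/(Z_L + Z_0) = (2.7 + j191)/(152.7 + j191)
|Γ| = 191/245 = 0.781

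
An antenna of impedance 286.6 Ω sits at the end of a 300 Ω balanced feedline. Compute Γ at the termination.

Γ = -0.0228

Γ = (Z_L − Z_0)/(Z_L + Z_0) = (286.6 − 300)/(286.6 + 300) = -13.4/586.6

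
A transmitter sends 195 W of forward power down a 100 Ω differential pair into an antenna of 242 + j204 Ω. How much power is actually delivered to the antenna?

P_delivered ≈ 119 W

|Γ| = |(142 + j204)/(342 + j204)| = 0.624
|Γ|² = 0.39
P_refl = |Γ|²·P_inc = 76 W, P_del = (1 − |Γ|²)·P_inc = 119 W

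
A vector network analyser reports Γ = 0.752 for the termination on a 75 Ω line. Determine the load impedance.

Z_L = Z_0·(1 + Γ)/(1 − Γ) = 75·(1.75)/(0.248)

Z_L ≈ 530 Ω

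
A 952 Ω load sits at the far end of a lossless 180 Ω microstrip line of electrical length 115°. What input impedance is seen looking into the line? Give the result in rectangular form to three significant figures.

tan(βl) = tan(115°) = -2.14
Z_in = Z_0·(Z_L + jZ_0·tanβl)/(Z_0 + jZ_L·tanβl)
     = 180·(952 − j386)/(180 − j2040)

Z_in ≈ 41.1 + j80.3 Ω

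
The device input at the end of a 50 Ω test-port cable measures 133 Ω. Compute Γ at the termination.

Γ = 0.454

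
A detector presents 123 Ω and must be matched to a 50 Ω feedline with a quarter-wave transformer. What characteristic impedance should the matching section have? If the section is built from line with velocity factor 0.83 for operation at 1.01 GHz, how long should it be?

Z_qwt ≈ 78.4 Ω; length ≈ 6.16 cm

Z_qwt = √(Z_0·R_L) = √(50 × 123) = √6150
λ = 0.83·c/f = 0.247 m, so l = λ/4 = 0.0616 m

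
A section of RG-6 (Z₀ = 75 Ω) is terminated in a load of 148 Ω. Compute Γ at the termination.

Γ = (Z_L − Z_0)/(Z_L + Z_0) = (148 − 75)/(148 + 75) = 73/223

Γ = 0.327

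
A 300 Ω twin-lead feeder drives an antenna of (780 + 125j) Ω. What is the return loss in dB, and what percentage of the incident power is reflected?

RL ≈ 6.82 dB; 20.8% of incident power reflected

Γ = (480 + j125)/(1080 + j125), |Γ| = 0.456
RL = −20·log₁₀(0.456) = 6.82 dB
P_refl/P_inc = |Γ|² = 0.208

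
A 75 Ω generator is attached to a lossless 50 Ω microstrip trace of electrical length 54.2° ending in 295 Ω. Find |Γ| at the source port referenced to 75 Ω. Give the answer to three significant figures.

tan(βl) = 1.39
Z_in = Z_0·(Z_L + jZ_0·tanβl)/(Z_0 + jZ_L·tanβl) = 12.7 − j34.5 Ω
Γ_s = (Z_in − Z_s)/(Z_in + Z_s) = (-62.3 − j34.5)/(87.7 − j34.5), |Γ_s| = 0.756

|Γ| ≈ 0.756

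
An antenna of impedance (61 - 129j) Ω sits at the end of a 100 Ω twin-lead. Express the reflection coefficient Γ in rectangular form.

Γ ≈ 0.243 − j0.606

Γ = (Z_L − Z_0)/(Z_L + Z_0) = (-39 − j129)/(161 − j129)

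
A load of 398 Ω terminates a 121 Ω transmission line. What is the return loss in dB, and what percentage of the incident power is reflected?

RL ≈ 5.45 dB; 28.5% of incident power reflected

Γ = (398 − 121)/(398 + 121) = 0.534
RL = −20·log₁₀(0.534) = 5.45 dB
P_refl/P_inc = |Γ|² = 0.285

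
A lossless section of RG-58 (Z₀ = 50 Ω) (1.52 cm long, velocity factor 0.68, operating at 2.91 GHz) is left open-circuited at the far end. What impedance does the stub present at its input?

Z_in ≈ −j10.6 Ω

λ = v/f = 0.68·c / 2.91 GHz = 0.0701 m
βl = 2π·l/λ = 2π × 0.217 = 78.1°
tan(βl) = 4.73
For an open-circuited stub, Z_in = −jZ_0·cot(βl) = −jZ_0/tan(βl)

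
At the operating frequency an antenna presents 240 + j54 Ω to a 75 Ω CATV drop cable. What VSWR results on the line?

Γ = (Z_L − Z_0)/(Z_L + Z_0) = (165 + j54)/(315 + j54)
|Γ| = 174/320 = 0.543
VSWR = (1 + |Γ|)/(1 − |Γ|) = 1.54/0.457

VSWR ≈ 3.38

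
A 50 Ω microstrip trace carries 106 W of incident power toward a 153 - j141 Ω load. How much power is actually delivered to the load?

|Γ| = |(103 − j141)/(203 − j141)| = 0.706
|Γ|² = 0.499
P_refl = |Γ|²·P_inc = 52.9 W, P_del = (1 − |Γ|²)·P_inc = 53.1 W

P_delivered ≈ 53.1 W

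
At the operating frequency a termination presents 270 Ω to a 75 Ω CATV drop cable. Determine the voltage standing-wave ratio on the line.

For a purely resistive load, VSWR = R_L/Z_0 or Z_0/R_L (whichever > 1) = 270/75

VSWR ≈ 3.6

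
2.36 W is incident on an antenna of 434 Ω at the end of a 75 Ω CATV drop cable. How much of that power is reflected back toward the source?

Γ = (434 − 75)/(434 + 75) = 0.705
|Γ|² = 0.497
P_refl = |Γ|²·P_inc = 1.17 W, P_del = (1 − |Γ|²)·P_inc = 1.19 W

P_reflected ≈ 1.17 W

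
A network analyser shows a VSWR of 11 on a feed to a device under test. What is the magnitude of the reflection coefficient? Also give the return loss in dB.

|Γ| ≈ 0.833; return loss ≈ 1.58 dB

|Γ| = (S − 1)/(S + 1) = (11 − 1)/(11 + 1) = 10/12
RL = −20·log₁₀|Γ| = −20·log₁₀(0.833)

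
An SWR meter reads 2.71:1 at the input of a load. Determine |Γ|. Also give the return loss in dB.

|Γ| ≈ 0.461; return loss ≈ 6.73 dB

|Γ| = (S − 1)/(S + 1) = (2.71 − 1)/(2.71 + 1) = 1.71/3.71
RL = −20·log₁₀|Γ| = −20·log₁₀(0.461)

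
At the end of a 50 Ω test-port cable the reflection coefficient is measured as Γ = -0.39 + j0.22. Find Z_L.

Z_L = Z_0·(1 + Γ)/(1 − Γ) = 50·(0.61 + j0.22)/(1.39 − j0.22)

Z_L ≈ 20.2 + j11.1 Ω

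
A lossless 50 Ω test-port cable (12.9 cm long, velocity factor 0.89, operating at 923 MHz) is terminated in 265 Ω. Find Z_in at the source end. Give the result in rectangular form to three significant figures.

λ = v/f = 0.89·c / 923 MHz = 0.289 m
βl = 2π·l/λ = 2π × 0.446 = 161°
tan(βl) = tan(161°) = -0.353
Z_in = Z_0·(Z_L + jZ_0·tanβl)/(Z_0 + jZ_L·tanβl)
     = 50·(265 − j17.7)/(50 − j93.6)

Z_in ≈ 66.1 + j106 Ω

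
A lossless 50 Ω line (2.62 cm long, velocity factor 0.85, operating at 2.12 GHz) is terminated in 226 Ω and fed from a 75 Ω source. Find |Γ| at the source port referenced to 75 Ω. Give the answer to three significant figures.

|Γ| ≈ 0.738

λ = v/f = 0.85·c / 2.12 GHz = 0.12 m
βl = 2π·l/λ = 2π × 0.218 = 78.4°
tan(βl) = 4.88
Z_in = Z_0·(Z_L + jZ_0·tanβl)/(Z_0 + jZ_L·tanβl) = 11.5 − j9.73 Ω
Γ_s = (Z_in − Z_s)/(Z_in + Z_s) = (-63.5 − j9.73)/(86.5 − j9.73), |Γ_s| = 0.738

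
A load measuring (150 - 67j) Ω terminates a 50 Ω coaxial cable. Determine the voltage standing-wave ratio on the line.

Γ = (Z_L − Z_0)/(Z_L + Z_0) = (100 − j67)/(200 − j67)
|Γ| = 120/211 = 0.571
VSWR = (1 + |Γ|)/(1 − |Γ|) = 1.57/0.429

VSWR ≈ 3.66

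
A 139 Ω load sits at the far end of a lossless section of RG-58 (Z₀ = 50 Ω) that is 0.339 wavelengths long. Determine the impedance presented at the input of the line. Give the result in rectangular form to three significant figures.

Z_in ≈ 23.8 + j25.9 Ω

βl = 2π × 0.339 = 122°
tan(βl) = tan(122°) = -1.6
Z_in = Z_0·(Z_L + jZ_0·tanβl)/(Z_0 + jZ_L·tanβl)
     = 50·(139 − j79.9)/(50 − j222)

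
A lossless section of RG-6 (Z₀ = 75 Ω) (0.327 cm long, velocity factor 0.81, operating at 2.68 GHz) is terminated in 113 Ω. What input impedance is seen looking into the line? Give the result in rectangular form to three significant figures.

Z_in ≈ 106 − j19.6 Ω

λ = v/f = 0.81·c / 2.68 GHz = 0.0907 m
βl = 2π·l/λ = 2π × 0.0361 = 13°
tan(βl) = tan(13°) = 0.231
Z_in = Z_0·(Z_L + jZ_0·tanβl)/(Z_0 + jZ_L·tanβl)
     = 75·(113 + j17.3)/(75 + j26.1)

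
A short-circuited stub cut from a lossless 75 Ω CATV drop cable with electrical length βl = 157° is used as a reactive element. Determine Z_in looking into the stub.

tan(βl) = -0.424
For a short-circuited stub, Z_in = jZ_0·tan(βl)

Z_in ≈ −j31.8 Ω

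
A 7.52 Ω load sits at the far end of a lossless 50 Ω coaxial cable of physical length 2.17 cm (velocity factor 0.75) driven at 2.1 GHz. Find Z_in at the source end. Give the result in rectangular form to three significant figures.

λ = v/f = 0.75·c / 2.1 GHz = 0.107 m
βl = 2π·l/λ = 2π × 0.203 = 72.9°
tan(βl) = tan(72.9°) = 3.25
Z_in = Z_0·(Z_L + jZ_0·tanβl)/(Z_0 + jZ_L·tanβl)
     = 50·(7.52 + j163)/(50 + j24.5)

Z_in ≈ 70.3 + j128 Ω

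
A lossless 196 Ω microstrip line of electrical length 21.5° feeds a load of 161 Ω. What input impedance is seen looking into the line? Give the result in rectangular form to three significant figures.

tan(βl) = tan(21.5°) = 0.394
Z_in = Z_0·(Z_L + jZ_0·tanβl)/(Z_0 + jZ_L·tanβl)
     = 196·(161 + j77.2)/(196 + j63.4)

Z_in ≈ 168 + j22.7 Ω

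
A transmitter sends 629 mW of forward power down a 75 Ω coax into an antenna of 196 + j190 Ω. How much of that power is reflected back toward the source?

P_reflected ≈ 291 mW

|Γ| = |(121 + j190)/(271 + j190)| = 0.681
|Γ|² = 0.463
P_refl = |Γ|²·P_inc = 291 mW, P_del = (1 − |Γ|²)·P_inc = 338 mW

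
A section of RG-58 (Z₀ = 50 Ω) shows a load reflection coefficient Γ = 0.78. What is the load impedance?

Z_L ≈ 405 Ω

Z_L = Z_0·(1 + Γ)/(1 − Γ) = 50·(1.78)/(0.22)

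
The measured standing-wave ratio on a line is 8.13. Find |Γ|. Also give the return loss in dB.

|Γ| ≈ 0.781; return loss ≈ 2.15 dB

|Γ| = (S − 1)/(S + 1) = (8.13 − 1)/(8.13 + 1) = 7.13/9.13
RL = −20·log₁₀|Γ| = −20·log₁₀(0.781)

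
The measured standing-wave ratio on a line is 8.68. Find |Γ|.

|Γ| ≈ 0.793

|Γ| = (S − 1)/(S + 1) = (8.68 − 1)/(8.68 + 1) = 7.68/9.68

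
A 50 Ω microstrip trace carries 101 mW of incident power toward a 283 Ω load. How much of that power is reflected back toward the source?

Γ = (283 − 50)/(283 + 50) = 0.7
|Γ|² = 0.49
P_refl = |Γ|²·P_inc = 49.4 mW, P_del = (1 − |Γ|²)·P_inc = 51.6 mW

P_reflected ≈ 49.4 mW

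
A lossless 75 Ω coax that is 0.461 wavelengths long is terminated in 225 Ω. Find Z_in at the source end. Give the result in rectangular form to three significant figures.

βl = 2π × 0.461 = 166°
tan(βl) = tan(166°) = -0.25
Z_in = Z_0·(Z_L + jZ_0·tanβl)/(Z_0 + jZ_L·tanβl)
     = 75·(225 − j18.8)/(75 − j56.3)

Z_in ≈ 153 + j96 Ω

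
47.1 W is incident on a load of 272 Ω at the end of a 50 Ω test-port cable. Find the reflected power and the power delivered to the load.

Γ = (272 − 50)/(272 + 50) = 0.689
|Γ|² = 0.475
P_refl = |Γ|²·P_inc = 22.4 W, P_del = (1 − |Γ|²)·P_inc = 24.7 W

P_reflected ≈ 22.4 W; P_delivered ≈ 24.7 W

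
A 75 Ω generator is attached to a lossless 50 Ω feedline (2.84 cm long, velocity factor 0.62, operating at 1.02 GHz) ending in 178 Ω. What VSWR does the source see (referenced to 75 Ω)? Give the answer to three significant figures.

λ = v/f = 0.62·c / 1.02 GHz = 0.182 m
βl = 2π·l/λ = 2π × 0.156 = 56.1°
tan(βl) = 1.49
Z_in = Z_0·(Z_L + jZ_0·tanβl)/(Z_0 + jZ_L·tanβl) = 19.7 − j29.9 Ω
Γ_s = (Z_in − Z_s)/(Z_in + Z_s) = (-55.3 − j29.9)/(94.7 − j29.9), |Γ_s| = 0.633
VSWR = (1 + |Γ_s|)/(1 − |Γ_s|)

VSWR ≈ 4.45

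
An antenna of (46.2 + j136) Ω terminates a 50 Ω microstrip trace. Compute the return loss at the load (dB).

RL ≈ 1.76 dB

Γ = (-3.8 + j136)/(96.2 + j136), |Γ| = 0.817
RL = −20·log₁₀|Γ| = −20·log₁₀(0.817)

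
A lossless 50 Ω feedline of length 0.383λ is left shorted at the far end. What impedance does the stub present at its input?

βl = 2π × 0.383 = 138°
tan(βl) = -0.904
For a shorted stub, Z_in = jZ_0·tan(βl)

Z_in ≈ −j45.2 Ω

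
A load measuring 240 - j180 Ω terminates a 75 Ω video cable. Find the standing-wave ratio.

VSWR ≈ 5.12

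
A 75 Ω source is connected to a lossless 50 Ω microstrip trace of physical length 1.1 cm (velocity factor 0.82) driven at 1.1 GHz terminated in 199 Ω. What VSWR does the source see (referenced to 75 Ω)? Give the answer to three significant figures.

λ = v/f = 0.82·c / 1.1 GHz = 0.224 m
βl = 2π·l/λ = 2π × 0.0492 = 17.7°
tan(βl) = 0.319
Z_in = Z_0·(Z_L + jZ_0·tanβl)/(Z_0 + jZ_L·tanβl) = 83.9 − j90.6 Ω
Γ_s = (Z_in − Z_s)/(Z_in + Z_s) = (8.86 − j90.6)/(159 − j90.6), |Γ_s| = 0.498
VSWR = (1 + |Γ_s|)/(1 − |Γ_s|)

VSWR ≈ 2.98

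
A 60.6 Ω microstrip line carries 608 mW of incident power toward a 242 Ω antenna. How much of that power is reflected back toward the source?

P_reflected ≈ 218 mW

Γ = (242 − 60.6)/(242 + 60.6) = 0.599
|Γ|² = 0.359
P_refl = |Γ|²·P_inc = 218 mW, P_del = (1 − |Γ|²)·P_inc = 390 mW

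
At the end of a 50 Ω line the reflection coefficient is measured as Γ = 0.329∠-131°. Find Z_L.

Z_L = Z_0·(1 + Γ)/(1 − Γ) = 50·(0.784 − j0.248)/(1.22 + j0.248)

Z_L ≈ 29 − j16.1 Ω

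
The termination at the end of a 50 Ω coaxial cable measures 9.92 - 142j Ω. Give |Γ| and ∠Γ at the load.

Γ = (Z_L − Z_0)/(Z_L + Z_0) = (-40.08 − j142)/(59.92 − j142)
|Γ| = 148/154 = 0.957

Γ ≈ 0.957 ∠ -38.6°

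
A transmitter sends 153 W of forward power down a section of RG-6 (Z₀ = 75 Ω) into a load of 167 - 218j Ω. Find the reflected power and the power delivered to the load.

|Γ| = |(92 − j218)/(242 − j218)| = 0.726
|Γ|² = 0.528
P_refl = |Γ|²·P_inc = 80.7 W, P_del = (1 − |Γ|²)·P_inc = 72.3 W

P_reflected ≈ 80.7 W; P_delivered ≈ 72.3 W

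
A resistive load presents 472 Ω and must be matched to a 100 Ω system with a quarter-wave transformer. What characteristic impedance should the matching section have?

Z_qwt ≈ 217 Ω

Z_qwt = √(Z_0·R_L) = √(100 × 472) = √47200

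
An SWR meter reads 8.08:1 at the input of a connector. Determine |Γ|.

|Γ| = (S − 1)/(S + 1) = (8.08 − 1)/(8.08 + 1) = 7.08/9.08

|Γ| ≈ 0.78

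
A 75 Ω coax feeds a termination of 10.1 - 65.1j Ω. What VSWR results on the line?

Γ = (Z_L − Z_0)/(Z_L + Z_0) = (-64.9 − j65.1)/(85.1 − j65.1)
|Γ| = 91.9/107 = 0.858
VSWR = (1 + |Γ|)/(1 − |Γ|) = 1.86/0.142

VSWR ≈ 13.1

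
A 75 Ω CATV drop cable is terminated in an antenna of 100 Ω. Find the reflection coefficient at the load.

Γ = (Z_L − Z_0)/(Z_L + Z_0) = (100 − 75)/(100 + 75) = 25/175

Γ = 0.143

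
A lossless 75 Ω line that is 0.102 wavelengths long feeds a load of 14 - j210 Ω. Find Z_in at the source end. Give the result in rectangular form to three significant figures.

Z_in ≈ 2.28 − j50 Ω

βl = 2π × 0.102 = 36.7°
tan(βl) = tan(36.7°) = 0.746
Z_in = Z_0·(Z_L + jZ_0·tanβl)/(Z_0 + jZ_L·tanβl)
     = 75·(14 − j154)/(232 + j10.4)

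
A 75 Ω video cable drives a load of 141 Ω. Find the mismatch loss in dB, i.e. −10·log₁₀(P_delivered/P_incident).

mismatch loss ≈ 0.426 dB

Γ = (141 − 75)/(141 + 75) = 0.306
|Γ|² = 0.0934, so P_del/P_inc = 1 − |Γ|² = 0.907
ML = −10·log₁₀(1 − |Γ|²)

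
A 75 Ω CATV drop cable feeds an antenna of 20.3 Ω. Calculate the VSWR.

VSWR ≈ 3.69

Γ = (20.3 − 75)/(20.3 + 75) = -0.574
VSWR = (1 + 0.574)/(1 − 0.574)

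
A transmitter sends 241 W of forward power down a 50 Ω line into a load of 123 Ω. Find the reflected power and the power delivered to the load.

Γ = (123 − 50)/(123 + 50) = 0.422
|Γ|² = 0.178
P_refl = |Γ|²·P_inc = 42.9 W, P_del = (1 − |Γ|²)·P_inc = 198 W

P_reflected ≈ 42.9 W; P_delivered ≈ 198 W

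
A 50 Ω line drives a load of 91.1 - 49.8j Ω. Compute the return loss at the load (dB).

RL ≈ 7.3 dB

Γ = (41.1 − j49.8)/(141.1 − j49.8), |Γ| = 0.432
RL = −20·log₁₀|Γ| = −20·log₁₀(0.432)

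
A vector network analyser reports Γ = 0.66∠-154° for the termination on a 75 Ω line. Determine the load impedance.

Z_L = Z_0·(1 + Γ)/(1 − Γ) = 75·(0.407 − j0.289)/(1.59 + j0.289)

Z_L ≈ 16.1 − j16.6 Ω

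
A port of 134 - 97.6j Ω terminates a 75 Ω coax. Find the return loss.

Γ = (59 − j97.6)/(209 − j97.6), |Γ| = 0.494
RL = −20·log₁₀|Γ| = −20·log₁₀(0.494)

RL ≈ 6.12 dB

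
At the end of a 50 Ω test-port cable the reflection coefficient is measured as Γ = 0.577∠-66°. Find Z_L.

Z_L = Z_0·(1 + Γ)/(1 − Γ) = 50·(1.23 − j0.527)/(0.765 + j0.527)

Z_L ≈ 38.6 − j61 Ω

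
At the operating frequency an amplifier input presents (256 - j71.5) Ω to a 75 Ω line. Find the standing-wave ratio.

Γ = (Z_L − Z_0)/(Z_L + Z_0) = (181 − j71.5)/(331 − j71.5)
|Γ| = 195/339 = 0.575
VSWR = (1 + |Γ|)/(1 − |Γ|) = 1.57/0.425

VSWR ≈ 3.7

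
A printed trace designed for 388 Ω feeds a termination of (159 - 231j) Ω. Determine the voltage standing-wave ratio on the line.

VSWR ≈ 3.42

Γ = (Z_L − Z_0)/(Z_L + Z_0) = (-229 − j231)/(547 − j231)
|Γ| = 325/594 = 0.548
VSWR = (1 + |Γ|)/(1 − |Γ|) = 1.55/0.452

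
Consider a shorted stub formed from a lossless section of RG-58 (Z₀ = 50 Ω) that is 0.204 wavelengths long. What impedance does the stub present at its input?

βl = 2π × 0.204 = 73.4°
tan(βl) = 3.36
For a shorted stub, Z_in = jZ_0·tan(βl)

Z_in ≈ +j168 Ω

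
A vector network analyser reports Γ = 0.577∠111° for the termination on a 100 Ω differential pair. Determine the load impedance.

Z_L ≈ 38.2 + j61.7 Ω

Z_L = Z_0·(1 + Γ)/(1 − Γ) = 100·(0.793 + j0.539)/(1.21 − j0.539)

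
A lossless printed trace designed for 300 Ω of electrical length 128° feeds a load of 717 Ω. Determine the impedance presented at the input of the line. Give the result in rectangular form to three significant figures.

Z_in ≈ 183 + j175 Ω

tan(βl) = tan(128°) = -1.28
Z_in = Z_0·(Z_L + jZ_0·tanβl)/(Z_0 + jZ_L·tanβl)
     = 300·(717 − j384)/(300 − j918)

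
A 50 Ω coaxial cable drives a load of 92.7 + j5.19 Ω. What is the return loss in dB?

RL ≈ 10.4 dB

Γ = (42.7 + j5.19)/(142.7 + j5.19), |Γ| = 0.301
RL = −20·log₁₀|Γ| = −20·log₁₀(0.301)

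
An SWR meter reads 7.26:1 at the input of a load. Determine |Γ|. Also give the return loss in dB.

|Γ| ≈ 0.758; return loss ≈ 2.41 dB

|Γ| = (S − 1)/(S + 1) = (7.26 − 1)/(7.26 + 1) = 6.26/8.26
RL = −20·log₁₀|Γ| = −20·log₁₀(0.758)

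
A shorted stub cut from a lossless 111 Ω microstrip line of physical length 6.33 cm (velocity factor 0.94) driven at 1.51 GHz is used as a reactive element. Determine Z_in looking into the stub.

λ = v/f = 0.94·c / 1.51 GHz = 0.187 m
βl = 2π·l/λ = 2π × 0.339 = 122°
tan(βl) = -1.6
For a shorted stub, Z_in = jZ_0·tan(βl)

Z_in ≈ −j177 Ω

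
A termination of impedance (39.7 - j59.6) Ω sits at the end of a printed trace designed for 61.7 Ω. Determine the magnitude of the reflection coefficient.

|Γ| ≈ 0.54

Γ = (Z_L − Z_0)/(Z_L + Z_0) = (-22 − j59.6)/(101.4 − j59.6)
|Γ| = 63.5/118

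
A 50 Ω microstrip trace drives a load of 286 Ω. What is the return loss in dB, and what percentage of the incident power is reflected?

Γ = (286 − 50)/(286 + 50) = 0.702
RL = −20·log₁₀(0.702) = 3.07 dB
P_refl/P_inc = |Γ|² = 0.493

RL ≈ 3.07 dB; 49.3% of incident power reflected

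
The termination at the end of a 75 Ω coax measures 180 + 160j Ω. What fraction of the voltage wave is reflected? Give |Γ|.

Γ = (Z_L − Z_0)/(Z_L + Z_0) = (105 + j160)/(255 + j160)
|Γ| = 191/301

|Γ| ≈ 0.636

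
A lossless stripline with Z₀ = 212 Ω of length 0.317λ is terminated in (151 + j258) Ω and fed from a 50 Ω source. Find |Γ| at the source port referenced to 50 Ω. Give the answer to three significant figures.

βl = 2π × 0.317 = 114°
tan(βl) = -2.23
Z_in = Z_0·(Z_L + jZ_0·tanβl)/(Z_0 + jZ_L·tanβl) = 55.3 − j34.3 Ω
Γ_s = (Z_in − Z_s)/(Z_in + Z_s) = (5.29 − j34.3)/(105 − j34.3), |Γ_s| = 0.313

|Γ| ≈ 0.313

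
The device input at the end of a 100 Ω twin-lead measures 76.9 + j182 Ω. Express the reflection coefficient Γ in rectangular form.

Γ = (Z_L − Z_0)/(Z_L + Z_0) = (-23.1 + j182)/(176.9 + j182)

Γ ≈ 0.451 + j0.565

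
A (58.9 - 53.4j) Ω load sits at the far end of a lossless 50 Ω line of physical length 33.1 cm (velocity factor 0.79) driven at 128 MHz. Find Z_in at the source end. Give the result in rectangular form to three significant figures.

Z_in ≈ 19.2 + j1.17 Ω

λ = v/f = 0.79·c / 128 MHz = 1.85 m
βl = 2π·l/λ = 2π × 0.179 = 64.4°
tan(βl) = tan(64.4°) = 2.08
Z_in = Z_0·(Z_L + jZ_0·tanβl)/(Z_0 + jZ_L·tanβl)
     = 50·(58.9 + j50.8)/(161 + j123)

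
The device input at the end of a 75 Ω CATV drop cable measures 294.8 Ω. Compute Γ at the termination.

Γ = (Z_L − Z_0)/(Z_L + Z_0) = (294.8 − 75)/(294.8 + 75) = 219.8/369.8

Γ = 0.594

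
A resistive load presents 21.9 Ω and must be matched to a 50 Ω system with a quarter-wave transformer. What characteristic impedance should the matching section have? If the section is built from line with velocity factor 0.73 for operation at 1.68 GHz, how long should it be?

Z_qwt ≈ 33.1 Ω; length ≈ 3.26 cm

Z_qwt = √(Z_0·R_L) = √(50 × 21.9) = √1095
λ = 0.73·c/f = 0.13 m, so l = λ/4 = 0.0326 m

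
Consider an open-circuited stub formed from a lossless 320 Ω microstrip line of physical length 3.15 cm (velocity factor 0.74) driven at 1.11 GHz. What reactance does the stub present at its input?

X_in ≈ -210 Ω (capacitive)

λ = v/f = 0.74·c / 1.11 GHz = 0.2 m
βl = 2π·l/λ = 2π × 0.158 = 56.7°
tan(βl) = 1.52
For an open-circuited stub, Z_in = −jZ_0·cot(βl) = −jZ_0/tan(βl)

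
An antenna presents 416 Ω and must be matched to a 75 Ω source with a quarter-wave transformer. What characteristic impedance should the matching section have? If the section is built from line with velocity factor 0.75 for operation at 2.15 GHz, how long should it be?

Z_qwt = √(Z_0·R_L) = √(75 × 416) = √31200
λ = 0.75·c/f = 0.105 m, so l = λ/4 = 0.0262 m

Z_qwt ≈ 177 Ω; length ≈ 2.62 cm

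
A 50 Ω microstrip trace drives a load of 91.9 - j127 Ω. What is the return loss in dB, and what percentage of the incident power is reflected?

Γ = (41.9 − j127)/(141.9 − j127), |Γ| = 0.702
RL = −20·log₁₀(0.702) = 3.07 dB
P_refl/P_inc = |Γ|² = 0.493

RL ≈ 3.07 dB; 49.3% of incident power reflected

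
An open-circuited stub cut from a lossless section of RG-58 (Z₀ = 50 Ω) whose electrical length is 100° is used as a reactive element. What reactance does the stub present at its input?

X_in ≈ 8.82 Ω (inductive)

tan(βl) = -5.67
For an open-circuited stub, Z_in = −jZ_0·cot(βl) = −jZ_0/tan(βl)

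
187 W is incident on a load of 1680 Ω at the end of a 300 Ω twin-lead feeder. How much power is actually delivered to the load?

P_delivered ≈ 96.2 W

Γ = (1680 − 300)/(1680 + 300) = 0.697
|Γ|² = 0.486
P_refl = |Γ|²·P_inc = 90.8 W, P_del = (1 − |Γ|²)·P_inc = 96.2 W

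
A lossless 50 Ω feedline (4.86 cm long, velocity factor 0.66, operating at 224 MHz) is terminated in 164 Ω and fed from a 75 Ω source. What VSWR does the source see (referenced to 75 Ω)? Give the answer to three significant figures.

λ = v/f = 0.66·c / 224 MHz = 0.884 m
βl = 2π·l/λ = 2π × 0.055 = 19.8°
tan(βl) = 0.36
Z_in = Z_0·(Z_L + jZ_0·tanβl)/(Z_0 + jZ_L·tanβl) = 77.4 − j73.4 Ω
Γ_s = (Z_in − Z_s)/(Z_in + Z_s) = (2.39 − j73.4)/(152 − j73.4), |Γ_s| = 0.434
VSWR = (1 + |Γ_s|)/(1 − |Γ_s|)

VSWR ≈ 2.53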